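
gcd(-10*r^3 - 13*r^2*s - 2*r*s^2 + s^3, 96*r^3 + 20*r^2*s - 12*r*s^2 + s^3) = 2*r + s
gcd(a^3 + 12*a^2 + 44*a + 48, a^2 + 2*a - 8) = a + 4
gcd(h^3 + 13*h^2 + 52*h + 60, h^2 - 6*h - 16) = h + 2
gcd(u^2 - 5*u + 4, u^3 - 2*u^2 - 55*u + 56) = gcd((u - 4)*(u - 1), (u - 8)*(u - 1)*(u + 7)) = u - 1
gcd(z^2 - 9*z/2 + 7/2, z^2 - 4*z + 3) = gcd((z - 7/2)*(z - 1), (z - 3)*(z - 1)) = z - 1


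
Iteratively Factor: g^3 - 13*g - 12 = (g + 1)*(g^2 - g - 12) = (g - 4)*(g + 1)*(g + 3)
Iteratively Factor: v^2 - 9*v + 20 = (v - 5)*(v - 4)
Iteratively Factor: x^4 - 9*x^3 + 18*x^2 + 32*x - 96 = (x - 4)*(x^3 - 5*x^2 - 2*x + 24) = (x - 4)*(x - 3)*(x^2 - 2*x - 8) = (x - 4)^2*(x - 3)*(x + 2)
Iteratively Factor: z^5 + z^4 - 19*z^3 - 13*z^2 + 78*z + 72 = (z + 2)*(z^4 - z^3 - 17*z^2 + 21*z + 36) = (z + 2)*(z + 4)*(z^3 - 5*z^2 + 3*z + 9) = (z + 1)*(z + 2)*(z + 4)*(z^2 - 6*z + 9) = (z - 3)*(z + 1)*(z + 2)*(z + 4)*(z - 3)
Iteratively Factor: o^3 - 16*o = (o)*(o^2 - 16) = o*(o - 4)*(o + 4)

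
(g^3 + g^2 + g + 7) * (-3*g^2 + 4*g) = -3*g^5 + g^4 + g^3 - 17*g^2 + 28*g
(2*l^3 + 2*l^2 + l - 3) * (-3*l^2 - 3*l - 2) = -6*l^5 - 12*l^4 - 13*l^3 + 2*l^2 + 7*l + 6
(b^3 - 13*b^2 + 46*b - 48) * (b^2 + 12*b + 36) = b^5 - b^4 - 74*b^3 + 36*b^2 + 1080*b - 1728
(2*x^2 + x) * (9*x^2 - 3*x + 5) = 18*x^4 + 3*x^3 + 7*x^2 + 5*x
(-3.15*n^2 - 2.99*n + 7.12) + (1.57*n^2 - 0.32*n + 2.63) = -1.58*n^2 - 3.31*n + 9.75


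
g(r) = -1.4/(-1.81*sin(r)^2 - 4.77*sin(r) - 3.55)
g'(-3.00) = 0.70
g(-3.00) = 0.48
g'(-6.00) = -0.31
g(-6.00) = 0.28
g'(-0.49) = -1.30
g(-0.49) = 0.82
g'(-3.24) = 0.44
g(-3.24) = 0.35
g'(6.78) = -0.21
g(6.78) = 0.22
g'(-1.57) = -0.00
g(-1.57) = 2.37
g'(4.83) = -0.54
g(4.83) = 2.34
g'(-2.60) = 1.41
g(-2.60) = 0.89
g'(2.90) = 0.33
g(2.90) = 0.29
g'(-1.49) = -0.37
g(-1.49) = 2.36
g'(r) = -1.4*(3.62*sin(r)*cos(r) + 4.77*cos(r))/(-1.81*sin(r)^2 - 4.77*sin(r) - 3.55)^2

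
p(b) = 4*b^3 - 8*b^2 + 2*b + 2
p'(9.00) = 830.00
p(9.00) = 2288.00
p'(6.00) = 338.00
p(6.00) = 590.00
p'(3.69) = 106.35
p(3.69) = 101.42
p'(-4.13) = 272.76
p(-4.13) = -424.50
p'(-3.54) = 209.02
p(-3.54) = -282.78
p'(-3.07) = 164.22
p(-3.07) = -195.28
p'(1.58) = 6.68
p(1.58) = 0.97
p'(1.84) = 13.19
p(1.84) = 3.51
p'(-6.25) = 570.75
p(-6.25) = -1299.56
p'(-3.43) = 198.06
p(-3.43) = -260.39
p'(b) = 12*b^2 - 16*b + 2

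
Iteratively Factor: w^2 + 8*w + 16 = (w + 4)*(w + 4)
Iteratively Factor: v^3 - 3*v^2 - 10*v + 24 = (v - 4)*(v^2 + v - 6) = (v - 4)*(v + 3)*(v - 2)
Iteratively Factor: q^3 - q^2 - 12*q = (q + 3)*(q^2 - 4*q) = (q - 4)*(q + 3)*(q)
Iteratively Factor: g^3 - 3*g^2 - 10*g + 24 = (g + 3)*(g^2 - 6*g + 8) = (g - 4)*(g + 3)*(g - 2)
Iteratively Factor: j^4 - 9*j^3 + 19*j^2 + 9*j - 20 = (j + 1)*(j^3 - 10*j^2 + 29*j - 20) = (j - 5)*(j + 1)*(j^2 - 5*j + 4) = (j - 5)*(j - 1)*(j + 1)*(j - 4)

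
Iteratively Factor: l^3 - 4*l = (l + 2)*(l^2 - 2*l) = (l - 2)*(l + 2)*(l)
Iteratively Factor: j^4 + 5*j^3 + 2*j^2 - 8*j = (j + 2)*(j^3 + 3*j^2 - 4*j) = (j + 2)*(j + 4)*(j^2 - j) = j*(j + 2)*(j + 4)*(j - 1)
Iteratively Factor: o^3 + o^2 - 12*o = (o - 3)*(o^2 + 4*o) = (o - 3)*(o + 4)*(o)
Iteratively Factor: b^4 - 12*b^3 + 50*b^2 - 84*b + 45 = (b - 5)*(b^3 - 7*b^2 + 15*b - 9) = (b - 5)*(b - 1)*(b^2 - 6*b + 9) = (b - 5)*(b - 3)*(b - 1)*(b - 3)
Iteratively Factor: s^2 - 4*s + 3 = (s - 3)*(s - 1)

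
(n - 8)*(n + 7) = n^2 - n - 56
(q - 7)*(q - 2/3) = q^2 - 23*q/3 + 14/3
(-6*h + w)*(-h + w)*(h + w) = 6*h^3 - h^2*w - 6*h*w^2 + w^3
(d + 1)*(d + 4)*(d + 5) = d^3 + 10*d^2 + 29*d + 20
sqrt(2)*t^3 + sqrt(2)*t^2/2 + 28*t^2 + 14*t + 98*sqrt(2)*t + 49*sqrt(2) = (t + 7*sqrt(2))^2*(sqrt(2)*t + sqrt(2)/2)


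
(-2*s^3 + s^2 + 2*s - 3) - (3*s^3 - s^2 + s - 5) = -5*s^3 + 2*s^2 + s + 2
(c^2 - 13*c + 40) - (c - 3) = c^2 - 14*c + 43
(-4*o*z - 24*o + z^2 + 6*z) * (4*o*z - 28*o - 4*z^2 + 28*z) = -16*o^2*z^2 + 16*o^2*z + 672*o^2 + 20*o*z^3 - 20*o*z^2 - 840*o*z - 4*z^4 + 4*z^3 + 168*z^2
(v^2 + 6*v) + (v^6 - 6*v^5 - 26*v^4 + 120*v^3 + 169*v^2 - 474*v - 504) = v^6 - 6*v^5 - 26*v^4 + 120*v^3 + 170*v^2 - 468*v - 504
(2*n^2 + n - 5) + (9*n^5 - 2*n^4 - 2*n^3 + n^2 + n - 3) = 9*n^5 - 2*n^4 - 2*n^3 + 3*n^2 + 2*n - 8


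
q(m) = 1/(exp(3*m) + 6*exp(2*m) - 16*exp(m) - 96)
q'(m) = (-3*exp(3*m) - 12*exp(2*m) + 16*exp(m))/(exp(3*m) + 6*exp(2*m) - 16*exp(m) - 96)^2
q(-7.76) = -0.01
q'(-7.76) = 0.00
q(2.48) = 0.00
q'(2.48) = -0.00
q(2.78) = 0.00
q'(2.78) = -0.00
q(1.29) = -0.04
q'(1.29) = -0.33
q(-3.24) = -0.01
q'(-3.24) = 0.00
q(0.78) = -0.01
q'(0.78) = -0.01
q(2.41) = 0.00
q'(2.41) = -0.00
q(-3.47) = -0.01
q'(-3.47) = 0.00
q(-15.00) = -0.01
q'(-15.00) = 0.00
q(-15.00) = -0.01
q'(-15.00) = 0.00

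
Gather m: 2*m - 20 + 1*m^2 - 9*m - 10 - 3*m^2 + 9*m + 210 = -2*m^2 + 2*m + 180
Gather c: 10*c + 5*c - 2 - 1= 15*c - 3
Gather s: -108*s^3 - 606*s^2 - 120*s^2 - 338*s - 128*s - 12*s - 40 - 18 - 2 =-108*s^3 - 726*s^2 - 478*s - 60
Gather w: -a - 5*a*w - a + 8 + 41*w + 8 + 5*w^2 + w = -2*a + 5*w^2 + w*(42 - 5*a) + 16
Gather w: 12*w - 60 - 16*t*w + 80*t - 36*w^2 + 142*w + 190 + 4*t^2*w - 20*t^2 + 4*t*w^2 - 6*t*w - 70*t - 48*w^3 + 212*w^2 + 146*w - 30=-20*t^2 + 10*t - 48*w^3 + w^2*(4*t + 176) + w*(4*t^2 - 22*t + 300) + 100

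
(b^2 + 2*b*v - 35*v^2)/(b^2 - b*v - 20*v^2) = (b + 7*v)/(b + 4*v)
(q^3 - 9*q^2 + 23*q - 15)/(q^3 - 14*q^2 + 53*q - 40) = (q - 3)/(q - 8)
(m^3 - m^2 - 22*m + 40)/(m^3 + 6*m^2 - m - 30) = (m - 4)/(m + 3)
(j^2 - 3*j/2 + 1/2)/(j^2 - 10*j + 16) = (2*j^2 - 3*j + 1)/(2*(j^2 - 10*j + 16))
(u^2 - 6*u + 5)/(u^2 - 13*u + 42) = (u^2 - 6*u + 5)/(u^2 - 13*u + 42)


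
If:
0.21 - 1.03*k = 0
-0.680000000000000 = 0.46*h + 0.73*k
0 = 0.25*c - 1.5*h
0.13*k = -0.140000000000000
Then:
No Solution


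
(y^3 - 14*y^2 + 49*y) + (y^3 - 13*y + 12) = 2*y^3 - 14*y^2 + 36*y + 12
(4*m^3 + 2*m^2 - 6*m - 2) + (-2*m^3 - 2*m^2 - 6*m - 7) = 2*m^3 - 12*m - 9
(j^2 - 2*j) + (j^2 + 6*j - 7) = 2*j^2 + 4*j - 7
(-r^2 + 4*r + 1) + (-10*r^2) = -11*r^2 + 4*r + 1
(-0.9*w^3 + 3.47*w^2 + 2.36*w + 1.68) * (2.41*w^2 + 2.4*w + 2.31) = -2.169*w^5 + 6.2027*w^4 + 11.9366*w^3 + 17.7285*w^2 + 9.4836*w + 3.8808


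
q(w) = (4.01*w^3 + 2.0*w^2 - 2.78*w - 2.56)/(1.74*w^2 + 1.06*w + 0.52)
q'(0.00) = 4.69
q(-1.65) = -3.00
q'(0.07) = 5.79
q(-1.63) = -2.95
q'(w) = (-3.48*w - 1.06)*(4.01*w^3 + 2.0*w^2 - 2.78*w - 2.56)/(1.74*w^2 + 1.06*w + 0.52)^2 + (12.03*w^2 + 4.0*w - 2.78)/(1.74*w^2 + 1.06*w + 0.52) = (6.9774*w^4 + 8.5012*w^3 + 13.2128*w^2 + 10.9888*w + 1.268)/(3.0276*w^4 + 3.6888*w^3 + 2.9332*w^2 + 1.1024*w + 0.2704)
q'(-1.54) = 2.63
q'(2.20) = 2.70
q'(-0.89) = 0.37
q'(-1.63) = 2.65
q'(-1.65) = 2.65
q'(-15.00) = 2.31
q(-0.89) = -1.39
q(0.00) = -4.92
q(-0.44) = -3.31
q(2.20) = 3.88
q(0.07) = -4.55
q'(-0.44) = -9.65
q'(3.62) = 2.46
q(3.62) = 7.50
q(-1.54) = -2.71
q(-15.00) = -34.68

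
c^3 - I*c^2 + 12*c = c*(c - 4*I)*(c + 3*I)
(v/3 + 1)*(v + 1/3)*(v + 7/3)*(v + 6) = v^4/3 + 35*v^3/9 + 385*v^2/27 + 55*v/3 + 14/3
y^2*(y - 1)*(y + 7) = y^4 + 6*y^3 - 7*y^2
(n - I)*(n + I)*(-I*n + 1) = -I*n^3 + n^2 - I*n + 1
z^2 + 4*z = z*(z + 4)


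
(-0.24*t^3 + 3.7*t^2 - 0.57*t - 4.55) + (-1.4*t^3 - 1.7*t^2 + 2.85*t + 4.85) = -1.64*t^3 + 2.0*t^2 + 2.28*t + 0.3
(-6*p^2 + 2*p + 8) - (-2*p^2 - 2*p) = -4*p^2 + 4*p + 8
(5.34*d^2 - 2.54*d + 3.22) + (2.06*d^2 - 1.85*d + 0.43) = 7.4*d^2 - 4.39*d + 3.65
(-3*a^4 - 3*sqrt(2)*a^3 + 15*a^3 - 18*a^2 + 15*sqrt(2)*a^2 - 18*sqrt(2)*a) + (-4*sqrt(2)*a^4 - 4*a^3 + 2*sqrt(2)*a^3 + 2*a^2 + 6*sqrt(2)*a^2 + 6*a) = -4*sqrt(2)*a^4 - 3*a^4 - sqrt(2)*a^3 + 11*a^3 - 16*a^2 + 21*sqrt(2)*a^2 - 18*sqrt(2)*a + 6*a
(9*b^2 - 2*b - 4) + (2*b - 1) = 9*b^2 - 5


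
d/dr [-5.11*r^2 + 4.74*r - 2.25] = 4.74 - 10.22*r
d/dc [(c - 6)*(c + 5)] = 2*c - 1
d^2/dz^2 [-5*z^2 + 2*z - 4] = -10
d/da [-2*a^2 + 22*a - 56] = 22 - 4*a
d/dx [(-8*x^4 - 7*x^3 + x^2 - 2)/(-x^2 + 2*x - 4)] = (16*x^5 - 41*x^4 + 100*x^3 + 86*x^2 - 12*x + 4)/(x^4 - 4*x^3 + 12*x^2 - 16*x + 16)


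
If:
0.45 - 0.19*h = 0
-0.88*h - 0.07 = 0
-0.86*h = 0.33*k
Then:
No Solution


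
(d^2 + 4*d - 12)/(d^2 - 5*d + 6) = (d + 6)/(d - 3)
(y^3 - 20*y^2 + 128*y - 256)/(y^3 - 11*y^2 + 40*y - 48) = (y^2 - 16*y + 64)/(y^2 - 7*y + 12)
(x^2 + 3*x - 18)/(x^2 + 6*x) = (x - 3)/x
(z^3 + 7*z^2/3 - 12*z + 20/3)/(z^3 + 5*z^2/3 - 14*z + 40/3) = (3*z - 2)/(3*z - 4)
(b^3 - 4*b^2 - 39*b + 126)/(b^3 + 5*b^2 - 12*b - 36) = (b - 7)/(b + 2)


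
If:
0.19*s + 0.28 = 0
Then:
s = -1.47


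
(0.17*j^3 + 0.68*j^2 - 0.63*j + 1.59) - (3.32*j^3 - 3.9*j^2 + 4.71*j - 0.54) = -3.15*j^3 + 4.58*j^2 - 5.34*j + 2.13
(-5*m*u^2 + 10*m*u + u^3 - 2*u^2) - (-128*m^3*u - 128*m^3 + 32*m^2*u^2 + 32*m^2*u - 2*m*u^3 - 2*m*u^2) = 128*m^3*u + 128*m^3 - 32*m^2*u^2 - 32*m^2*u + 2*m*u^3 - 3*m*u^2 + 10*m*u + u^3 - 2*u^2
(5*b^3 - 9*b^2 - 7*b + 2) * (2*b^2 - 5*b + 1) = 10*b^5 - 43*b^4 + 36*b^3 + 30*b^2 - 17*b + 2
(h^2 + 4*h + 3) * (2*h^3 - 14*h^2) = 2*h^5 - 6*h^4 - 50*h^3 - 42*h^2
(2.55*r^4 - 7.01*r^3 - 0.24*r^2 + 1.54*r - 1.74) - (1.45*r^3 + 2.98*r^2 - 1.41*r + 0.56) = 2.55*r^4 - 8.46*r^3 - 3.22*r^2 + 2.95*r - 2.3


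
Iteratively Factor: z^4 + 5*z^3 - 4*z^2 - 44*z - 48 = (z - 3)*(z^3 + 8*z^2 + 20*z + 16) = (z - 3)*(z + 4)*(z^2 + 4*z + 4) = (z - 3)*(z + 2)*(z + 4)*(z + 2)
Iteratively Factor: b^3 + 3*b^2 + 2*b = (b + 1)*(b^2 + 2*b) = b*(b + 1)*(b + 2)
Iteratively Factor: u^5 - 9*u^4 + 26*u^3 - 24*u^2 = (u)*(u^4 - 9*u^3 + 26*u^2 - 24*u) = u*(u - 2)*(u^3 - 7*u^2 + 12*u) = u^2*(u - 2)*(u^2 - 7*u + 12) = u^2*(u - 3)*(u - 2)*(u - 4)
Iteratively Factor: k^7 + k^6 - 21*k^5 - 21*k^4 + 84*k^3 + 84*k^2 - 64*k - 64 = (k - 4)*(k^6 + 5*k^5 - k^4 - 25*k^3 - 16*k^2 + 20*k + 16) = (k - 4)*(k + 1)*(k^5 + 4*k^4 - 5*k^3 - 20*k^2 + 4*k + 16) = (k - 4)*(k + 1)^2*(k^4 + 3*k^3 - 8*k^2 - 12*k + 16) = (k - 4)*(k - 2)*(k + 1)^2*(k^3 + 5*k^2 + 2*k - 8) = (k - 4)*(k - 2)*(k + 1)^2*(k + 4)*(k^2 + k - 2) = (k - 4)*(k - 2)*(k - 1)*(k + 1)^2*(k + 4)*(k + 2)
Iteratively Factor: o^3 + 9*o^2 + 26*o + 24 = (o + 2)*(o^2 + 7*o + 12) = (o + 2)*(o + 4)*(o + 3)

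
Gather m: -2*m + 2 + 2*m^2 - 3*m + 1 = 2*m^2 - 5*m + 3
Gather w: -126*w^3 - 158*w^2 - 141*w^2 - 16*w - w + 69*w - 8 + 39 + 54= -126*w^3 - 299*w^2 + 52*w + 85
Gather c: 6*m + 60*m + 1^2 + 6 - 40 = 66*m - 33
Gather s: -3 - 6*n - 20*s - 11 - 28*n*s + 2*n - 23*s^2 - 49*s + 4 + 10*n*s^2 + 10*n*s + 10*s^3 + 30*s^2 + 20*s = -4*n + 10*s^3 + s^2*(10*n + 7) + s*(-18*n - 49) - 10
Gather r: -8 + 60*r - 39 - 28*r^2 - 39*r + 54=-28*r^2 + 21*r + 7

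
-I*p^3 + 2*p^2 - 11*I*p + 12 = (p - 3*I)*(p + 4*I)*(-I*p + 1)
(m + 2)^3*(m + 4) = m^4 + 10*m^3 + 36*m^2 + 56*m + 32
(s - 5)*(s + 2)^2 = s^3 - s^2 - 16*s - 20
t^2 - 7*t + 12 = (t - 4)*(t - 3)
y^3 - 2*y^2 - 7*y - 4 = (y - 4)*(y + 1)^2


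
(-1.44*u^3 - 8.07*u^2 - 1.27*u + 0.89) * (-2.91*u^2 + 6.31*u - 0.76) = 4.1904*u^5 + 14.3973*u^4 - 46.1316*u^3 - 4.4704*u^2 + 6.5811*u - 0.6764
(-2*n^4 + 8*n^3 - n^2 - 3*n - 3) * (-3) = 6*n^4 - 24*n^3 + 3*n^2 + 9*n + 9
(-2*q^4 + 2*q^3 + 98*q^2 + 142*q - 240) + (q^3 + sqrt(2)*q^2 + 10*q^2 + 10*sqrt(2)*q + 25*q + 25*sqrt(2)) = -2*q^4 + 3*q^3 + sqrt(2)*q^2 + 108*q^2 + 10*sqrt(2)*q + 167*q - 240 + 25*sqrt(2)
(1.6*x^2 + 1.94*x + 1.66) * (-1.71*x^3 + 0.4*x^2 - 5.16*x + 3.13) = -2.736*x^5 - 2.6774*x^4 - 10.3186*x^3 - 4.3384*x^2 - 2.4934*x + 5.1958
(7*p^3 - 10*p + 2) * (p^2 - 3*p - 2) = 7*p^5 - 21*p^4 - 24*p^3 + 32*p^2 + 14*p - 4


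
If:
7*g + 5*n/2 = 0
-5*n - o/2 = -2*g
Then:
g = o/32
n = -7*o/80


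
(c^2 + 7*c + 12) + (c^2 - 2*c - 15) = 2*c^2 + 5*c - 3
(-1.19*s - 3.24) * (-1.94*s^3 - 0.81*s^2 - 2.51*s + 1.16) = 2.3086*s^4 + 7.2495*s^3 + 5.6113*s^2 + 6.752*s - 3.7584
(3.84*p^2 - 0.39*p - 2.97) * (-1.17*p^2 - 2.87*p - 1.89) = -4.4928*p^4 - 10.5645*p^3 - 2.6634*p^2 + 9.261*p + 5.6133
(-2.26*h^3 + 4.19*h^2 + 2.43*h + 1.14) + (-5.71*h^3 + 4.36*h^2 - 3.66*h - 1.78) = -7.97*h^3 + 8.55*h^2 - 1.23*h - 0.64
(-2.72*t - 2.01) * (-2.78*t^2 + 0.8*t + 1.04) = 7.5616*t^3 + 3.4118*t^2 - 4.4368*t - 2.0904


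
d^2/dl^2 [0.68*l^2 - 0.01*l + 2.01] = 1.36000000000000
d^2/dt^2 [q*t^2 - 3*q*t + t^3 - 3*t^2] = 2*q + 6*t - 6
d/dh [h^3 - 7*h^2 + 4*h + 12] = 3*h^2 - 14*h + 4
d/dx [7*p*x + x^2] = 7*p + 2*x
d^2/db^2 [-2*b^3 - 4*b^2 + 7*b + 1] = -12*b - 8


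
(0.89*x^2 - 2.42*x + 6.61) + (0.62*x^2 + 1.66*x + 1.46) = 1.51*x^2 - 0.76*x + 8.07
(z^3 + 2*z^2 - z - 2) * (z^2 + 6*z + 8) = z^5 + 8*z^4 + 19*z^3 + 8*z^2 - 20*z - 16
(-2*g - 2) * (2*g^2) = -4*g^3 - 4*g^2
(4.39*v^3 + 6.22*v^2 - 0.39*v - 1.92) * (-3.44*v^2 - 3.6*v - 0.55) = -15.1016*v^5 - 37.2008*v^4 - 23.4649*v^3 + 4.5878*v^2 + 7.1265*v + 1.056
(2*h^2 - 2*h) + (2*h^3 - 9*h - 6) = 2*h^3 + 2*h^2 - 11*h - 6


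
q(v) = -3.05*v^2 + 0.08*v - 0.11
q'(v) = 0.08 - 6.1*v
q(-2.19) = -14.91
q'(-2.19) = 13.44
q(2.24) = -15.23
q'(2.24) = -13.58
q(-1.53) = -7.37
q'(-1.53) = 9.41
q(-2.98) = -27.43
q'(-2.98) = 18.26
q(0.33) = -0.42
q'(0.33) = -1.93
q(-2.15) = -14.38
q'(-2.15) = 13.20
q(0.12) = -0.14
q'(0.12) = -0.65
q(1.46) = -6.49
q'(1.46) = -8.83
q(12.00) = -438.35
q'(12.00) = -73.12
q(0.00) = -0.11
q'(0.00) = 0.08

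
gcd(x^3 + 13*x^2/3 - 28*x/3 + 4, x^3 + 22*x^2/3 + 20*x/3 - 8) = x^2 + 16*x/3 - 4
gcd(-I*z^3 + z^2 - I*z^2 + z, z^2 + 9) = 1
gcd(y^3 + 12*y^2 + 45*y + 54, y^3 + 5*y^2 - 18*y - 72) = y^2 + 9*y + 18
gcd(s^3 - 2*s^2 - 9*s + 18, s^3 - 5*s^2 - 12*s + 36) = s^2 + s - 6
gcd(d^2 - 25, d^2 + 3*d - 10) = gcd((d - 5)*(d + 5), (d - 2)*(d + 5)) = d + 5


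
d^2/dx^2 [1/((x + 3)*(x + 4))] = 2*((x + 3)^2 + (x + 3)*(x + 4) + (x + 4)^2)/((x + 3)^3*(x + 4)^3)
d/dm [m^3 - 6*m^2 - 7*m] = 3*m^2 - 12*m - 7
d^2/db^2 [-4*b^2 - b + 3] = -8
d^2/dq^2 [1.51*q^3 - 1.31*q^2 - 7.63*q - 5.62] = 9.06*q - 2.62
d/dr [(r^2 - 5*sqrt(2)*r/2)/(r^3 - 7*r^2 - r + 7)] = (r*(2*r - 5*sqrt(2))*(-3*r^2 + 14*r + 1) + (4*r - 5*sqrt(2))*(r^3 - 7*r^2 - r + 7))/(2*(r^3 - 7*r^2 - r + 7)^2)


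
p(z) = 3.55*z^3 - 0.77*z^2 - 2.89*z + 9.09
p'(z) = 10.65*z^2 - 1.54*z - 2.89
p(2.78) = 71.38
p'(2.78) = 75.14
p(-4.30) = -274.97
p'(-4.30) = 200.65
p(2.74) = 68.42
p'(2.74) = 72.85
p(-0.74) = 9.37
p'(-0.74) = 4.08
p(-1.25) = 4.57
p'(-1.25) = 15.68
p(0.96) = 8.75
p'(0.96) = 5.45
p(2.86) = 77.57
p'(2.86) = 79.82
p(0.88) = 8.37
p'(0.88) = 4.00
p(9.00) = 2508.66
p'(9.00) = 845.90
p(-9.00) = -2615.22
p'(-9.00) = 873.62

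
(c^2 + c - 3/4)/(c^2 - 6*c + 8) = (c^2 + c - 3/4)/(c^2 - 6*c + 8)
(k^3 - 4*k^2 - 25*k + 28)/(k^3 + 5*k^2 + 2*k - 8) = (k - 7)/(k + 2)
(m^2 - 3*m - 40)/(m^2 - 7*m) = (m^2 - 3*m - 40)/(m*(m - 7))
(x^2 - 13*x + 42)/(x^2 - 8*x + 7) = (x - 6)/(x - 1)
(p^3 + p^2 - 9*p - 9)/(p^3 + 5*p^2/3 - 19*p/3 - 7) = 3*(p - 3)/(3*p - 7)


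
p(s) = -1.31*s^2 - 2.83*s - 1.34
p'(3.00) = -10.69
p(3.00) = -21.62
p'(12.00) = -34.27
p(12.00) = -223.94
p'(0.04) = -2.93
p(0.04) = -1.46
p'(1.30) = -6.24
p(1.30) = -7.23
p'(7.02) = -21.22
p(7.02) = -85.76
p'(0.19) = -3.33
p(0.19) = -1.92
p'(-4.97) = 10.19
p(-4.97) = -19.63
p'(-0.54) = -1.42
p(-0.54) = -0.19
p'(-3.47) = 6.26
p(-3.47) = -7.29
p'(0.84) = -5.03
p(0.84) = -4.64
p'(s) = -2.62*s - 2.83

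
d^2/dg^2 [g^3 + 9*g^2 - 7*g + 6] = 6*g + 18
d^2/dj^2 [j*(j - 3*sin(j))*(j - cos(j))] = 3*j^2*sin(j) + j^2*cos(j) + 4*j*sin(j) - 6*j*sin(2*j) - 12*j*cos(j) + 6*j - 6*sin(j) - 2*cos(j) + 6*cos(2*j)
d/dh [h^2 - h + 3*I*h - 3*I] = 2*h - 1 + 3*I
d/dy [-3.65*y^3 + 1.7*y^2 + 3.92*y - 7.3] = -10.95*y^2 + 3.4*y + 3.92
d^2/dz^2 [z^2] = 2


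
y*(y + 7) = y^2 + 7*y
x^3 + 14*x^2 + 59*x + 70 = (x + 2)*(x + 5)*(x + 7)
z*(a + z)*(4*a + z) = 4*a^2*z + 5*a*z^2 + z^3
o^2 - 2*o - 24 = (o - 6)*(o + 4)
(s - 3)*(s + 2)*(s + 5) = s^3 + 4*s^2 - 11*s - 30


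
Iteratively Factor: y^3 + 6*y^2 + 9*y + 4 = (y + 4)*(y^2 + 2*y + 1) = (y + 1)*(y + 4)*(y + 1)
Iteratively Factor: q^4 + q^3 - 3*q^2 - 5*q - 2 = (q - 2)*(q^3 + 3*q^2 + 3*q + 1) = (q - 2)*(q + 1)*(q^2 + 2*q + 1) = (q - 2)*(q + 1)^2*(q + 1)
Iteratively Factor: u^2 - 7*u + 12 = (u - 4)*(u - 3)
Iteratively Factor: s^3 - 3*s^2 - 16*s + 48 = (s - 3)*(s^2 - 16) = (s - 3)*(s + 4)*(s - 4)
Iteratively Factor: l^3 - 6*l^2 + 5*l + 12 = (l + 1)*(l^2 - 7*l + 12) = (l - 3)*(l + 1)*(l - 4)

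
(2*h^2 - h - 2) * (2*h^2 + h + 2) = 4*h^4 - h^2 - 4*h - 4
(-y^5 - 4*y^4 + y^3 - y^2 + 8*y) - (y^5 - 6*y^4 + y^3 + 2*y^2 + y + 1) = -2*y^5 + 2*y^4 - 3*y^2 + 7*y - 1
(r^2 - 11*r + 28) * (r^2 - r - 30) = r^4 - 12*r^3 + 9*r^2 + 302*r - 840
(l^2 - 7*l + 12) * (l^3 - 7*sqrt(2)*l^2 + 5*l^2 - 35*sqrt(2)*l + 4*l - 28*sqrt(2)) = l^5 - 7*sqrt(2)*l^4 - 2*l^4 - 19*l^3 + 14*sqrt(2)*l^3 + 32*l^2 + 133*sqrt(2)*l^2 - 224*sqrt(2)*l + 48*l - 336*sqrt(2)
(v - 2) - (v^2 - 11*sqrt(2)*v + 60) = -v^2 + v + 11*sqrt(2)*v - 62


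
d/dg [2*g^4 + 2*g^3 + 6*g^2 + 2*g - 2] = 8*g^3 + 6*g^2 + 12*g + 2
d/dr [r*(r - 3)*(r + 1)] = 3*r^2 - 4*r - 3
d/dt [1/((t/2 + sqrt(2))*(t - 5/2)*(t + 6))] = 4*(-2*(t + 6)*(t + 2*sqrt(2)) - (t + 6)*(2*t - 5) - (t + 2*sqrt(2))*(2*t - 5))/((t + 6)^2*(t + 2*sqrt(2))^2*(2*t - 5)^2)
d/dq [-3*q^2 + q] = 1 - 6*q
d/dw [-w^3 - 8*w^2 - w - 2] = -3*w^2 - 16*w - 1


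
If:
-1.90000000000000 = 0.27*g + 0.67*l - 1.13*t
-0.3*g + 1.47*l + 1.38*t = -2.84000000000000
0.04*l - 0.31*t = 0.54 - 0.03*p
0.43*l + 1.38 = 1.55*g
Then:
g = 0.26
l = -2.26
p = 25.20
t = 0.41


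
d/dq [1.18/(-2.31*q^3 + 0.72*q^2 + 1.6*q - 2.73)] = (8.1774*q^2 - 1.6992*q - 1.888)/(2.31*q^3 - 0.72*q^2 - 1.6*q + 2.73)^2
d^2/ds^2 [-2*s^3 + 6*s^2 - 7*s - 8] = 12 - 12*s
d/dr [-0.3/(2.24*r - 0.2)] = 0.672/(2.24*r - 0.2)^2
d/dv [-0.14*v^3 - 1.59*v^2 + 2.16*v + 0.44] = -0.42*v^2 - 3.18*v + 2.16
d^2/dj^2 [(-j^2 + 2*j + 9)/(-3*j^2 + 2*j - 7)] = 12*(-2*j^3 - 51*j^2 + 48*j + 29)/(27*j^6 - 54*j^5 + 225*j^4 - 260*j^3 + 525*j^2 - 294*j + 343)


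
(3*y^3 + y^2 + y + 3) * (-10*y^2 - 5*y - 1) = -30*y^5 - 25*y^4 - 18*y^3 - 36*y^2 - 16*y - 3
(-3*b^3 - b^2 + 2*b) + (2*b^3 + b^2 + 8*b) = -b^3 + 10*b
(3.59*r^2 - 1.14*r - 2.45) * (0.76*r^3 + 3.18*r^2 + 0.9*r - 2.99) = 2.7284*r^5 + 10.5498*r^4 - 2.2562*r^3 - 19.5511*r^2 + 1.2036*r + 7.3255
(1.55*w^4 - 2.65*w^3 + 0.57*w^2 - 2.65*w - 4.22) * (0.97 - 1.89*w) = -2.9295*w^5 + 6.512*w^4 - 3.6478*w^3 + 5.5614*w^2 + 5.4053*w - 4.0934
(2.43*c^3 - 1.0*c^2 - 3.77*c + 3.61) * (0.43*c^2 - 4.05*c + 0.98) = 1.0449*c^5 - 10.2715*c^4 + 4.8103*c^3 + 15.8408*c^2 - 18.3151*c + 3.5378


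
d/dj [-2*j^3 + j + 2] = 1 - 6*j^2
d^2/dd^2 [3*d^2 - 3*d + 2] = 6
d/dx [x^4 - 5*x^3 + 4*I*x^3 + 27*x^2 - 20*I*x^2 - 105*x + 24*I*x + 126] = 4*x^3 + x^2*(-15 + 12*I) + x*(54 - 40*I) - 105 + 24*I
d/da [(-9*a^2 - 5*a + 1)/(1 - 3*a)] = (27*a^2 - 18*a - 2)/(9*a^2 - 6*a + 1)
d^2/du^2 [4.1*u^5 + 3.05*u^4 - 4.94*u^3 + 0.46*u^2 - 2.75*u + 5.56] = 82.0*u^3 + 36.6*u^2 - 29.64*u + 0.92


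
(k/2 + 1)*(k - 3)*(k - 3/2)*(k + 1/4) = k^4/2 - 9*k^3/8 - 41*k^2/16 + 63*k/16 + 9/8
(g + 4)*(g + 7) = g^2 + 11*g + 28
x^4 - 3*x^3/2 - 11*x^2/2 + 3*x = x*(x - 3)*(x - 1/2)*(x + 2)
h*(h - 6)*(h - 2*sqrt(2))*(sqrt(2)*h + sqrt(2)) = sqrt(2)*h^4 - 5*sqrt(2)*h^3 - 4*h^3 - 6*sqrt(2)*h^2 + 20*h^2 + 24*h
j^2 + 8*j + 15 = (j + 3)*(j + 5)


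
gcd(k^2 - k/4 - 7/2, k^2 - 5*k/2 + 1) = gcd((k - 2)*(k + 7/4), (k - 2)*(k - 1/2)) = k - 2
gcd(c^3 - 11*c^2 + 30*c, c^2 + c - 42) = c - 6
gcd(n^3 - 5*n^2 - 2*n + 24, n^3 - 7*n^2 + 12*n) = n^2 - 7*n + 12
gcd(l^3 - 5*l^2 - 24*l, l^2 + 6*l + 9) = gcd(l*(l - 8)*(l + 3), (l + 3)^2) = l + 3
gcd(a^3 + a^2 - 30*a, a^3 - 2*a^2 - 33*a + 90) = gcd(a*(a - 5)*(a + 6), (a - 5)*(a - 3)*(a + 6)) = a^2 + a - 30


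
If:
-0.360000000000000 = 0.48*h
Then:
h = -0.75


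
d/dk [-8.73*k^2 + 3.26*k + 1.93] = 3.26 - 17.46*k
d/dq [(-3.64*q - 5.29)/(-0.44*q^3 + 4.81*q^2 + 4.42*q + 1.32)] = (-3.2032*q^3 + 10.5256*q^2 + 50.8898*q + 18.577)/(0.1936*q^6 - 4.2328*q^5 + 19.2465*q^4 + 41.3588*q^3 + 32.2348*q^2 + 11.6688*q + 1.7424)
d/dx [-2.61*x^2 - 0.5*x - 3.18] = -5.22*x - 0.5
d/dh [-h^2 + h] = 1 - 2*h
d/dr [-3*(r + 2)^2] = -6*r - 12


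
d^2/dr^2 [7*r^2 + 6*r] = 14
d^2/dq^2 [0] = 0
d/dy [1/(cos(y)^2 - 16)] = 2*sin(y)*cos(y)/(cos(y)^2 - 16)^2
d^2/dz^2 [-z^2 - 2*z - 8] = -2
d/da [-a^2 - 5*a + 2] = -2*a - 5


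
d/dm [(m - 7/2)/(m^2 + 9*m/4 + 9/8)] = 64*(-m^2 + 7*m + 9)/(64*m^4 + 288*m^3 + 468*m^2 + 324*m + 81)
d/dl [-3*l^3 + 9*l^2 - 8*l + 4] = -9*l^2 + 18*l - 8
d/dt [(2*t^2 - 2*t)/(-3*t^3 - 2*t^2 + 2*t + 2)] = 2*(3*t^4 - 6*t^3 + 4*t - 2)/(9*t^6 + 12*t^5 - 8*t^4 - 20*t^3 - 4*t^2 + 8*t + 4)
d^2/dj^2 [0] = 0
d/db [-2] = 0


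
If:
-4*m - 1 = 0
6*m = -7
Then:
No Solution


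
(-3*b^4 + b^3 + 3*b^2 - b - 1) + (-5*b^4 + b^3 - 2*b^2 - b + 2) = -8*b^4 + 2*b^3 + b^2 - 2*b + 1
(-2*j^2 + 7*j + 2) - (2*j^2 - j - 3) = -4*j^2 + 8*j + 5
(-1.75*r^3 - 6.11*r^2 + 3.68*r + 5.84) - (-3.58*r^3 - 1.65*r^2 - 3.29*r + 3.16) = 1.83*r^3 - 4.46*r^2 + 6.97*r + 2.68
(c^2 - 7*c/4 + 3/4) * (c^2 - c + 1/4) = c^4 - 11*c^3/4 + 11*c^2/4 - 19*c/16 + 3/16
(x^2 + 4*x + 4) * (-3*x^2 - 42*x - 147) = -3*x^4 - 54*x^3 - 327*x^2 - 756*x - 588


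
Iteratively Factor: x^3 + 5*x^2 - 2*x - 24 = (x - 2)*(x^2 + 7*x + 12) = (x - 2)*(x + 4)*(x + 3)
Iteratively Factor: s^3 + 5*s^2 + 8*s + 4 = (s + 2)*(s^2 + 3*s + 2) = (s + 1)*(s + 2)*(s + 2)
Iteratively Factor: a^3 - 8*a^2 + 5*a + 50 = (a + 2)*(a^2 - 10*a + 25) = (a - 5)*(a + 2)*(a - 5)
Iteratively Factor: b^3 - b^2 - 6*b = (b + 2)*(b^2 - 3*b) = b*(b + 2)*(b - 3)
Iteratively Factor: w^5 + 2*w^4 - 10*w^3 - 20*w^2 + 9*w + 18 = (w + 3)*(w^4 - w^3 - 7*w^2 + w + 6) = (w + 1)*(w + 3)*(w^3 - 2*w^2 - 5*w + 6) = (w - 1)*(w + 1)*(w + 3)*(w^2 - w - 6) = (w - 3)*(w - 1)*(w + 1)*(w + 3)*(w + 2)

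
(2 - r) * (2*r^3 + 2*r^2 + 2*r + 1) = -2*r^4 + 2*r^3 + 2*r^2 + 3*r + 2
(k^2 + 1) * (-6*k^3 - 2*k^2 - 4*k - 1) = -6*k^5 - 2*k^4 - 10*k^3 - 3*k^2 - 4*k - 1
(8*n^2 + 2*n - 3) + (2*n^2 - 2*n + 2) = 10*n^2 - 1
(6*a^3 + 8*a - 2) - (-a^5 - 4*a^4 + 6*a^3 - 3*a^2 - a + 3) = a^5 + 4*a^4 + 3*a^2 + 9*a - 5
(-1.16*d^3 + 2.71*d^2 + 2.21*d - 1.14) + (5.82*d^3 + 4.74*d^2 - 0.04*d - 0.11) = 4.66*d^3 + 7.45*d^2 + 2.17*d - 1.25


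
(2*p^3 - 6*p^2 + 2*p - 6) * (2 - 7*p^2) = -14*p^5 + 42*p^4 - 10*p^3 + 30*p^2 + 4*p - 12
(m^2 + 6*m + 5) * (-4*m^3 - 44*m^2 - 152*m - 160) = -4*m^5 - 68*m^4 - 436*m^3 - 1292*m^2 - 1720*m - 800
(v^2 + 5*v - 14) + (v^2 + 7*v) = 2*v^2 + 12*v - 14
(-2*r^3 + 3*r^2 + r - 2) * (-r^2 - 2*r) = 2*r^5 + r^4 - 7*r^3 + 4*r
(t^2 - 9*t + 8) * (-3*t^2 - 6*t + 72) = -3*t^4 + 21*t^3 + 102*t^2 - 696*t + 576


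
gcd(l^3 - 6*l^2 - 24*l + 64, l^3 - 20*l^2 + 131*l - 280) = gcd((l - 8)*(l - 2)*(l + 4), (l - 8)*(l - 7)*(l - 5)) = l - 8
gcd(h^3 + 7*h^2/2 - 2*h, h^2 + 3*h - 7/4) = h - 1/2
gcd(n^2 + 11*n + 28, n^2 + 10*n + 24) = n + 4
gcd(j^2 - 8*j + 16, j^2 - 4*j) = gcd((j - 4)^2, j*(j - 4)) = j - 4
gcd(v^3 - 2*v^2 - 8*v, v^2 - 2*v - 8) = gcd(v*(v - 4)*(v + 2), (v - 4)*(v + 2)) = v^2 - 2*v - 8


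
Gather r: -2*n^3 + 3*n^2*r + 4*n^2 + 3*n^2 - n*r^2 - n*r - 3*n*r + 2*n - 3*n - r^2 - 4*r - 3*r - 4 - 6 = -2*n^3 + 7*n^2 - n + r^2*(-n - 1) + r*(3*n^2 - 4*n - 7) - 10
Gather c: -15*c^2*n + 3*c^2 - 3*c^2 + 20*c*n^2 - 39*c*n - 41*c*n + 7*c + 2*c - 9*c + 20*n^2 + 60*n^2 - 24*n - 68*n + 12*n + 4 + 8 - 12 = -15*c^2*n + c*(20*n^2 - 80*n) + 80*n^2 - 80*n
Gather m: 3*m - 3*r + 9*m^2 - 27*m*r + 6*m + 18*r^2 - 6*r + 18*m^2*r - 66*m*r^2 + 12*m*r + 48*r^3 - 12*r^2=m^2*(18*r + 9) + m*(-66*r^2 - 15*r + 9) + 48*r^3 + 6*r^2 - 9*r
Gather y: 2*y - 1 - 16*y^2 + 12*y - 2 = -16*y^2 + 14*y - 3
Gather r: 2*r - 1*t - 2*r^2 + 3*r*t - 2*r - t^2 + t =-2*r^2 + 3*r*t - t^2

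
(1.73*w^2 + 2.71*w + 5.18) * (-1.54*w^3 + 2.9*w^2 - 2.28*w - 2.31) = -2.6642*w^5 + 0.843599999999999*w^4 - 4.0626*w^3 + 4.8469*w^2 - 18.0705*w - 11.9658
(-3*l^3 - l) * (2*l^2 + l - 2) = -6*l^5 - 3*l^4 + 4*l^3 - l^2 + 2*l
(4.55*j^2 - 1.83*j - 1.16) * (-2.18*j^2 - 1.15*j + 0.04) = -9.919*j^4 - 1.2431*j^3 + 4.8153*j^2 + 1.2608*j - 0.0464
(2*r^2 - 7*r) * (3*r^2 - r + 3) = 6*r^4 - 23*r^3 + 13*r^2 - 21*r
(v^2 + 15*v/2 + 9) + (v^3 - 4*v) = v^3 + v^2 + 7*v/2 + 9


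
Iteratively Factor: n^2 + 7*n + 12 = (n + 3)*(n + 4)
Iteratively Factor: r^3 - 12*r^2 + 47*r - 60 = (r - 5)*(r^2 - 7*r + 12) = (r - 5)*(r - 4)*(r - 3)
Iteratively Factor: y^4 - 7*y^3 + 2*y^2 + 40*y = (y - 4)*(y^3 - 3*y^2 - 10*y) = (y - 5)*(y - 4)*(y^2 + 2*y) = (y - 5)*(y - 4)*(y + 2)*(y)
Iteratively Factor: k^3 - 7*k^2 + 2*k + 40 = (k - 5)*(k^2 - 2*k - 8) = (k - 5)*(k + 2)*(k - 4)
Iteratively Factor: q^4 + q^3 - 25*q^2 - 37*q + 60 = (q + 3)*(q^3 - 2*q^2 - 19*q + 20) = (q + 3)*(q + 4)*(q^2 - 6*q + 5) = (q - 5)*(q + 3)*(q + 4)*(q - 1)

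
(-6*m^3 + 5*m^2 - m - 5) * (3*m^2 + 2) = -18*m^5 + 15*m^4 - 15*m^3 - 5*m^2 - 2*m - 10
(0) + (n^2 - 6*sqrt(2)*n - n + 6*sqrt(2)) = n^2 - 6*sqrt(2)*n - n + 6*sqrt(2)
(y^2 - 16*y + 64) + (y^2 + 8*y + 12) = 2*y^2 - 8*y + 76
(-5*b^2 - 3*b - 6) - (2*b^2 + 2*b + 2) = -7*b^2 - 5*b - 8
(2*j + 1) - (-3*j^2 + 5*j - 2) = 3*j^2 - 3*j + 3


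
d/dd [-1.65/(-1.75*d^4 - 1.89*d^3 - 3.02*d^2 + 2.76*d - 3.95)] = (-11.55*d^3 - 9.3555*d^2 - 9.966*d + 4.554)/(1.75*d^4 + 1.89*d^3 + 3.02*d^2 - 2.76*d + 3.95)^2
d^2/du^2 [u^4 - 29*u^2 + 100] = 12*u^2 - 58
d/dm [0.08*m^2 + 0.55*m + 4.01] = 0.16*m + 0.55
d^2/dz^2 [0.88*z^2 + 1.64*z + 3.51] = 1.76000000000000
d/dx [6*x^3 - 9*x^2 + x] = 18*x^2 - 18*x + 1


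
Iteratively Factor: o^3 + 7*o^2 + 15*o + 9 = (o + 3)*(o^2 + 4*o + 3) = (o + 1)*(o + 3)*(o + 3)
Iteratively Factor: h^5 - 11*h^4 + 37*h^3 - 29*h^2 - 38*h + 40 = (h - 2)*(h^4 - 9*h^3 + 19*h^2 + 9*h - 20) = (h - 2)*(h - 1)*(h^3 - 8*h^2 + 11*h + 20) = (h - 5)*(h - 2)*(h - 1)*(h^2 - 3*h - 4) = (h - 5)*(h - 2)*(h - 1)*(h + 1)*(h - 4)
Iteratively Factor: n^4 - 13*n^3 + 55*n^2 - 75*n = (n - 5)*(n^3 - 8*n^2 + 15*n) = n*(n - 5)*(n^2 - 8*n + 15) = n*(n - 5)^2*(n - 3)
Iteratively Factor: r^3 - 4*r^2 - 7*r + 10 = (r + 2)*(r^2 - 6*r + 5) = (r - 5)*(r + 2)*(r - 1)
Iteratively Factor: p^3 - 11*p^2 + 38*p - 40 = (p - 4)*(p^2 - 7*p + 10) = (p - 5)*(p - 4)*(p - 2)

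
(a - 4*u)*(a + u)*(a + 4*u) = a^3 + a^2*u - 16*a*u^2 - 16*u^3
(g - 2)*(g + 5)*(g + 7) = g^3 + 10*g^2 + 11*g - 70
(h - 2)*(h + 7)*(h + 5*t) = h^3 + 5*h^2*t + 5*h^2 + 25*h*t - 14*h - 70*t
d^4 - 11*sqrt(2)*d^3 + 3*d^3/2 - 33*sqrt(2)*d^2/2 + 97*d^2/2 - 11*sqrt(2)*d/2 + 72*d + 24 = (d + 1/2)*(d + 1)*(d - 8*sqrt(2))*(d - 3*sqrt(2))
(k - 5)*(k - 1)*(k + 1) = k^3 - 5*k^2 - k + 5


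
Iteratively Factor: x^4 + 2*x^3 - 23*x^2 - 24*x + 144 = (x - 3)*(x^3 + 5*x^2 - 8*x - 48) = (x - 3)*(x + 4)*(x^2 + x - 12) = (x - 3)*(x + 4)^2*(x - 3)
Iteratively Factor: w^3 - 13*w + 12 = (w - 1)*(w^2 + w - 12) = (w - 1)*(w + 4)*(w - 3)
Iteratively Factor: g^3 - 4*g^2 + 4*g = (g)*(g^2 - 4*g + 4) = g*(g - 2)*(g - 2)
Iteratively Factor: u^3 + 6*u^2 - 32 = (u + 4)*(u^2 + 2*u - 8) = (u + 4)^2*(u - 2)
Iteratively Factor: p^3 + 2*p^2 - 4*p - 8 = (p + 2)*(p^2 - 4) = (p + 2)^2*(p - 2)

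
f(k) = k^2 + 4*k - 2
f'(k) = 2*k + 4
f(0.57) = 0.60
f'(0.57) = 5.14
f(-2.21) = -5.96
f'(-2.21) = -0.42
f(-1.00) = -5.00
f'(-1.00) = 2.00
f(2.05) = 10.40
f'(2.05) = 8.10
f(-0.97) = -4.94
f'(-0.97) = 2.06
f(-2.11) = -5.99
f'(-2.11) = -0.22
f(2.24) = 11.98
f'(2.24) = 8.48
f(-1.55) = -5.80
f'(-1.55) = 0.90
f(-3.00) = -5.00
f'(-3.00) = -2.00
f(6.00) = 58.00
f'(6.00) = 16.00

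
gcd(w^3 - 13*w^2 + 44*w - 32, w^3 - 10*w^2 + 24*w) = w - 4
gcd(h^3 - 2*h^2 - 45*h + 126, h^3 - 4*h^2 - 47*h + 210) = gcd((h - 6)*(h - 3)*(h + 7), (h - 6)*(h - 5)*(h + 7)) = h^2 + h - 42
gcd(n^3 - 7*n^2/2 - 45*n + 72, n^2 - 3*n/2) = n - 3/2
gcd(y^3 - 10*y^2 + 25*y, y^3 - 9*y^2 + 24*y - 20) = y - 5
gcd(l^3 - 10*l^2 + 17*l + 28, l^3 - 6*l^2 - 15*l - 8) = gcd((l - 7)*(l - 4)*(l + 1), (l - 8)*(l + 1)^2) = l + 1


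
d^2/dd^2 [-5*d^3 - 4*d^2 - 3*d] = -30*d - 8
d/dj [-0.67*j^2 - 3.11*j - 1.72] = -1.34*j - 3.11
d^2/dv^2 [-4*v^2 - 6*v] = -8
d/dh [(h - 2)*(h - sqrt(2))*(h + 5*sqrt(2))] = 3*h^2 - 4*h + 8*sqrt(2)*h - 8*sqrt(2) - 10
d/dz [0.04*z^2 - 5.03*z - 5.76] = 0.08*z - 5.03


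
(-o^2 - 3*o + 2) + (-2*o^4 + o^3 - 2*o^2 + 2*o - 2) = -2*o^4 + o^3 - 3*o^2 - o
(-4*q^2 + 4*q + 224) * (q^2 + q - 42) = -4*q^4 + 396*q^2 + 56*q - 9408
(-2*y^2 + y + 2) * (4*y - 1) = -8*y^3 + 6*y^2 + 7*y - 2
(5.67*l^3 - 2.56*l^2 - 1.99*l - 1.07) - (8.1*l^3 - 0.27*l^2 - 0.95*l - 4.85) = -2.43*l^3 - 2.29*l^2 - 1.04*l + 3.78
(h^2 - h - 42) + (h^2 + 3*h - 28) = 2*h^2 + 2*h - 70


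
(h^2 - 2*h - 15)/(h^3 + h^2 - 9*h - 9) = (h - 5)/(h^2 - 2*h - 3)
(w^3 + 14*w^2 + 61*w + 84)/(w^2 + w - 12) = (w^2 + 10*w + 21)/(w - 3)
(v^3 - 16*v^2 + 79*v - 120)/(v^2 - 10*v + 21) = (v^2 - 13*v + 40)/(v - 7)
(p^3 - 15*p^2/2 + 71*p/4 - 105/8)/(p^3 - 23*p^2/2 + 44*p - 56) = (p^2 - 4*p + 15/4)/(p^2 - 8*p + 16)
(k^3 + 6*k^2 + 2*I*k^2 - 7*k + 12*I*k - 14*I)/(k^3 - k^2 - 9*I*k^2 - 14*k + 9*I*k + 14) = (k^2 + k*(7 + 2*I) + 14*I)/(k^2 - 9*I*k - 14)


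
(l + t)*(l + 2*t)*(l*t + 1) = l^3*t + 3*l^2*t^2 + l^2 + 2*l*t^3 + 3*l*t + 2*t^2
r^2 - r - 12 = (r - 4)*(r + 3)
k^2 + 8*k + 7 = (k + 1)*(k + 7)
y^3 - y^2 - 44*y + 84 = (y - 6)*(y - 2)*(y + 7)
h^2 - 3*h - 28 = (h - 7)*(h + 4)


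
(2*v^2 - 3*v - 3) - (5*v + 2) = 2*v^2 - 8*v - 5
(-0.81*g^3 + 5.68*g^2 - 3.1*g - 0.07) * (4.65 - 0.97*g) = 0.7857*g^4 - 9.2761*g^3 + 29.419*g^2 - 14.3471*g - 0.3255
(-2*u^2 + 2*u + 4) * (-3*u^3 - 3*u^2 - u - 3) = 6*u^5 - 16*u^3 - 8*u^2 - 10*u - 12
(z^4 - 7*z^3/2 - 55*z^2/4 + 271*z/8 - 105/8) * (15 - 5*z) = -5*z^5 + 65*z^4/2 + 65*z^3/4 - 3005*z^2/8 + 2295*z/4 - 1575/8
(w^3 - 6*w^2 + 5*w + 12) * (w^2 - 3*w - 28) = w^5 - 9*w^4 - 5*w^3 + 165*w^2 - 176*w - 336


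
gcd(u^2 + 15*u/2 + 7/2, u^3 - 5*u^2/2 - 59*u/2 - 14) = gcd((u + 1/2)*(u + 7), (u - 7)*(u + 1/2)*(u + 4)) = u + 1/2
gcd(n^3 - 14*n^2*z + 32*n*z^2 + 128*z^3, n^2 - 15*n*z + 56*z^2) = -n + 8*z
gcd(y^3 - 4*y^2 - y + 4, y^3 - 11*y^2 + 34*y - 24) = y^2 - 5*y + 4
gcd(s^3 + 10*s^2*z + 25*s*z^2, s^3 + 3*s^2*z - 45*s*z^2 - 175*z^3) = s^2 + 10*s*z + 25*z^2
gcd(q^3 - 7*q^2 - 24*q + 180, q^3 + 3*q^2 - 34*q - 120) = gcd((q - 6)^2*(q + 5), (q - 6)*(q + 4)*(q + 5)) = q^2 - q - 30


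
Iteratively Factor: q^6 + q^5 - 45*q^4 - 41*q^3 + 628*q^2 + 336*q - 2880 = (q + 4)*(q^5 - 3*q^4 - 33*q^3 + 91*q^2 + 264*q - 720) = (q + 4)^2*(q^4 - 7*q^3 - 5*q^2 + 111*q - 180) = (q + 4)^3*(q^3 - 11*q^2 + 39*q - 45) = (q - 5)*(q + 4)^3*(q^2 - 6*q + 9) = (q - 5)*(q - 3)*(q + 4)^3*(q - 3)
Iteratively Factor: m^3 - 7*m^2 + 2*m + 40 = (m - 5)*(m^2 - 2*m - 8) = (m - 5)*(m - 4)*(m + 2)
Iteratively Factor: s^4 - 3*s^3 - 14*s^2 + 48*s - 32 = (s - 1)*(s^3 - 2*s^2 - 16*s + 32) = (s - 1)*(s + 4)*(s^2 - 6*s + 8) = (s - 4)*(s - 1)*(s + 4)*(s - 2)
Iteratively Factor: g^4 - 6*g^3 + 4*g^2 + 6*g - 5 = (g - 5)*(g^3 - g^2 - g + 1) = (g - 5)*(g - 1)*(g^2 - 1) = (g - 5)*(g - 1)^2*(g + 1)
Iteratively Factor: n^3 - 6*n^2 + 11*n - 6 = (n - 2)*(n^2 - 4*n + 3) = (n - 2)*(n - 1)*(n - 3)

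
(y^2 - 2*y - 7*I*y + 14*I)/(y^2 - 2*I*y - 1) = (-y^2 + 2*y + 7*I*y - 14*I)/(-y^2 + 2*I*y + 1)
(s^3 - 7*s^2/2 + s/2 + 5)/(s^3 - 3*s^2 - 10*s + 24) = (s^2 - 3*s/2 - 5/2)/(s^2 - s - 12)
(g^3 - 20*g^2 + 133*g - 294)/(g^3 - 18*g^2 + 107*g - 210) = (g - 7)/(g - 5)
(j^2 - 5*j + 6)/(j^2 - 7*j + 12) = (j - 2)/(j - 4)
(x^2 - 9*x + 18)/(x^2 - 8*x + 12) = (x - 3)/(x - 2)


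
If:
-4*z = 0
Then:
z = 0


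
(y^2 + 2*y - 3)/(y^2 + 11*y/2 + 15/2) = 2*(y - 1)/(2*y + 5)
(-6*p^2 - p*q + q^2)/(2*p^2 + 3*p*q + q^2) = (-3*p + q)/(p + q)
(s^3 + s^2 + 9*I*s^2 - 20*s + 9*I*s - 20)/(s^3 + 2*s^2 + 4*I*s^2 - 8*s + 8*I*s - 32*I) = (s^2 + s*(1 + 5*I) + 5*I)/(s^2 + 2*s - 8)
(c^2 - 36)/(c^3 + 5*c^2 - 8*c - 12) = (c - 6)/(c^2 - c - 2)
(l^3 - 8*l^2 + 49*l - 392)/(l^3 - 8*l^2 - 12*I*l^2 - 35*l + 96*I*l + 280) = (l + 7*I)/(l - 5*I)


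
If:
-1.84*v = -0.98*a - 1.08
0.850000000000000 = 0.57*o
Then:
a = 1.87755102040816*v - 1.10204081632653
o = 1.49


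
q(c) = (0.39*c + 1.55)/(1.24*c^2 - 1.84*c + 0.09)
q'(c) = (1.84 - 2.48*c)*(0.39*c + 1.55)/(1.24*c^2 - 1.84*c + 0.09)^2 + 0.39/(1.24*c^2 - 1.84*c + 0.09) = (-0.4836*c^2 - 3.844*c + 2.8871)/(1.5376*c^4 - 4.5632*c^3 + 3.6088*c^2 - 0.3312*c + 0.0081)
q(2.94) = 0.50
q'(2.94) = -0.43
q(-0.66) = 0.70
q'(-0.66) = 1.53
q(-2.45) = 0.05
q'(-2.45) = 0.06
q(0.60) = -3.14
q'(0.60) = 1.26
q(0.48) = -3.42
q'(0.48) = 3.61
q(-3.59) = 0.01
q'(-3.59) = 0.02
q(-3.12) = 0.02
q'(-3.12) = 0.03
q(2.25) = 1.09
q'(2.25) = -1.65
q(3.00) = 0.47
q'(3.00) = -0.40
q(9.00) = 0.06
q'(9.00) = -0.01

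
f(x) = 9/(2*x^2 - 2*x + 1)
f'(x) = 9*(2 - 4*x)/(2*x^2 - 2*x + 1)^2 = 18*(1 - 2*x)/(2*x^2 - 2*x + 1)^2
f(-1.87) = 0.77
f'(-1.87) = 0.62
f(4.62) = 0.26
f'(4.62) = -0.12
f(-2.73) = 0.42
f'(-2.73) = 0.25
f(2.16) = 1.50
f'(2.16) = -1.65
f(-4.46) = 0.18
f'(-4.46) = 0.07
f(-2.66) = 0.44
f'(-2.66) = 0.27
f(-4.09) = 0.21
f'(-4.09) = 0.09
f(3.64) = 0.45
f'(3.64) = -0.28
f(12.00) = 0.03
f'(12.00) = -0.00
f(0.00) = 9.00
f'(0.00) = 18.00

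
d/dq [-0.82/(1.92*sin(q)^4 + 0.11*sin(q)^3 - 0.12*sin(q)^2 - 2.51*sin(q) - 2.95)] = (6.2976*sin(q)^3 + 0.2706*sin(q)^2 - 0.1968*sin(q) - 2.0582)*cos(q)/(-1.92*sin(q)^4 - 0.11*sin(q)^3 + 0.12*sin(q)^2 + 2.51*sin(q) + 2.95)^2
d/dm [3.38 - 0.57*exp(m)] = -0.57*exp(m)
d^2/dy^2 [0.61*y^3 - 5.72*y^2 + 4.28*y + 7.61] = 3.66*y - 11.44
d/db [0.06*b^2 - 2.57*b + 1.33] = 0.12*b - 2.57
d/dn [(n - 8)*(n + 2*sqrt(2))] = 2*n - 8 + 2*sqrt(2)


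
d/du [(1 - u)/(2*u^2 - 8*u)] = (u^2/2 - u + 2)/(u^2*(u^2 - 8*u + 16))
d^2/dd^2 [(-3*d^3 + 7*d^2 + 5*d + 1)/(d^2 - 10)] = 2*(-25*d^3 + 213*d^2 - 750*d + 710)/(d^6 - 30*d^4 + 300*d^2 - 1000)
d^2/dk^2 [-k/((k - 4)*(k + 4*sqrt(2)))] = 2*(-k*(k - 4)^2 - k*(k - 4)*(k + 4*sqrt(2)) - k*(k + 4*sqrt(2))^2 + (k - 4)^2*(k + 4*sqrt(2)) + (k - 4)*(k + 4*sqrt(2))^2)/((k - 4)^3*(k + 4*sqrt(2))^3)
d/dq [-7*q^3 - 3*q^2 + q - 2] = -21*q^2 - 6*q + 1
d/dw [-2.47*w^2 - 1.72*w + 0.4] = -4.94*w - 1.72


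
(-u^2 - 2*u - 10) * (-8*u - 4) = 8*u^3 + 20*u^2 + 88*u + 40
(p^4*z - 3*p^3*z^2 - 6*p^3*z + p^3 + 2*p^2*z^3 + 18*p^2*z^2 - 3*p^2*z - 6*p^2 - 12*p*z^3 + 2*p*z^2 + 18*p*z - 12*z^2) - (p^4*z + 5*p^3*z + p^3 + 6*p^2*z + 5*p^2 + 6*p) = -3*p^3*z^2 - 11*p^3*z + 2*p^2*z^3 + 18*p^2*z^2 - 9*p^2*z - 11*p^2 - 12*p*z^3 + 2*p*z^2 + 18*p*z - 6*p - 12*z^2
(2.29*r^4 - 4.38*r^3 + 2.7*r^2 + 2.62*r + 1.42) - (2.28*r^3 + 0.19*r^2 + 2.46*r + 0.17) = 2.29*r^4 - 6.66*r^3 + 2.51*r^2 + 0.16*r + 1.25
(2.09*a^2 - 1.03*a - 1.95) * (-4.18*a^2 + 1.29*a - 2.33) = -8.7362*a^4 + 7.0015*a^3 + 1.9526*a^2 - 0.1156*a + 4.5435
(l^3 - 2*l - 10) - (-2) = l^3 - 2*l - 8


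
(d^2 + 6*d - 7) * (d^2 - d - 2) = d^4 + 5*d^3 - 15*d^2 - 5*d + 14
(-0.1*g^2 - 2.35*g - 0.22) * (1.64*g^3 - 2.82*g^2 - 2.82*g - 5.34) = -0.164*g^5 - 3.572*g^4 + 6.5482*g^3 + 7.7814*g^2 + 13.1694*g + 1.1748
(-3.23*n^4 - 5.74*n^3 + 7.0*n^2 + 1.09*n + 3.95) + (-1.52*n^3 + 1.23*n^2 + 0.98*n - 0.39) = -3.23*n^4 - 7.26*n^3 + 8.23*n^2 + 2.07*n + 3.56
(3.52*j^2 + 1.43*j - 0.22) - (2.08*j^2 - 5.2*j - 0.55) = 1.44*j^2 + 6.63*j + 0.33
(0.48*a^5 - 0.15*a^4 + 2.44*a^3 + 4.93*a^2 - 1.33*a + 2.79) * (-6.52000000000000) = -3.1296*a^5 + 0.978*a^4 - 15.9088*a^3 - 32.1436*a^2 + 8.6716*a - 18.1908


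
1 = 1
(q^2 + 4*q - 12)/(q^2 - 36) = (q - 2)/(q - 6)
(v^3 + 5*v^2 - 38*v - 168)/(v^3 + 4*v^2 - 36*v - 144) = (v + 7)/(v + 6)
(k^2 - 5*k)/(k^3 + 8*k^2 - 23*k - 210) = k/(k^2 + 13*k + 42)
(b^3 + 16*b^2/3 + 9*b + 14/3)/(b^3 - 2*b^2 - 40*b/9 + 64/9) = 3*(3*b^2 + 10*b + 7)/(9*b^2 - 36*b + 32)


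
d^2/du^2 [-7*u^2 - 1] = -14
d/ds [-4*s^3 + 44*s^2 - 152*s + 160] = -12*s^2 + 88*s - 152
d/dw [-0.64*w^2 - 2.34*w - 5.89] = -1.28*w - 2.34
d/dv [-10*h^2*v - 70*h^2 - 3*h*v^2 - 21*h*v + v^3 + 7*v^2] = -10*h^2 - 6*h*v - 21*h + 3*v^2 + 14*v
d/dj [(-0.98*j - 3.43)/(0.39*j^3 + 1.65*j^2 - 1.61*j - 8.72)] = (0.7644*j^3 + 5.6301*j^2 + 11.319*j + 3.0233)/(0.1521*j^6 + 1.287*j^5 + 1.4667*j^4 - 12.1146*j^3 - 26.1839*j^2 + 28.0784*j + 76.0384)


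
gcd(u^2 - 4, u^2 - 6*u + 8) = u - 2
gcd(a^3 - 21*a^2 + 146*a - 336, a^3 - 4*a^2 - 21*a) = a - 7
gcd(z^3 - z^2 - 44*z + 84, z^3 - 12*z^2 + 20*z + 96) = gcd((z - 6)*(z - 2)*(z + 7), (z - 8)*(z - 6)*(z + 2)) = z - 6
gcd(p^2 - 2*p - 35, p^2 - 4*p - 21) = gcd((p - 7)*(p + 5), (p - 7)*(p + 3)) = p - 7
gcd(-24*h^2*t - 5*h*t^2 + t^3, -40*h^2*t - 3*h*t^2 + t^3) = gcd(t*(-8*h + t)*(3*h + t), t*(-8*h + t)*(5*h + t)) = -8*h*t + t^2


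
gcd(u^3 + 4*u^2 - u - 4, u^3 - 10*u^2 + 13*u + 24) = u + 1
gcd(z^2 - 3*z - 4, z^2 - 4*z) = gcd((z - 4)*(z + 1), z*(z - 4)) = z - 4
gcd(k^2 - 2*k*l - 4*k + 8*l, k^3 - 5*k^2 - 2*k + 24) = k - 4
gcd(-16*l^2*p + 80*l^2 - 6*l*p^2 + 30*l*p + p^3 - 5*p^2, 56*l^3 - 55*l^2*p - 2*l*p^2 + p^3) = -8*l + p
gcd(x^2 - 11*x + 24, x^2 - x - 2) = 1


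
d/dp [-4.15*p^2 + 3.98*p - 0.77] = 3.98 - 8.3*p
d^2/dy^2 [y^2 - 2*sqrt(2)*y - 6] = 2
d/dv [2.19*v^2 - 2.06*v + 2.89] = 4.38*v - 2.06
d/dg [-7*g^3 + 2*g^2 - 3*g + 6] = -21*g^2 + 4*g - 3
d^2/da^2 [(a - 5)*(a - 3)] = 2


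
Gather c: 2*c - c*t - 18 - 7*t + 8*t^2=c*(2 - t) + 8*t^2 - 7*t - 18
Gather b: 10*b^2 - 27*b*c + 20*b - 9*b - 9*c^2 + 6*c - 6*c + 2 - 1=10*b^2 + b*(11 - 27*c) - 9*c^2 + 1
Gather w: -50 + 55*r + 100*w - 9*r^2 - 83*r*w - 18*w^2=-9*r^2 + 55*r - 18*w^2 + w*(100 - 83*r) - 50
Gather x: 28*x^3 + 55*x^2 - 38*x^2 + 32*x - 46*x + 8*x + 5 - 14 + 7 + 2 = 28*x^3 + 17*x^2 - 6*x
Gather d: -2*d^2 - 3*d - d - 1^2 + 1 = -2*d^2 - 4*d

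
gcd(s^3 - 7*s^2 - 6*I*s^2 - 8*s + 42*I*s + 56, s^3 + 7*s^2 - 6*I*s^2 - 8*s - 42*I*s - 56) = s^2 - 6*I*s - 8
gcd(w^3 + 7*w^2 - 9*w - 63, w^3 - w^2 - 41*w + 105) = w^2 + 4*w - 21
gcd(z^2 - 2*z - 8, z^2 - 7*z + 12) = z - 4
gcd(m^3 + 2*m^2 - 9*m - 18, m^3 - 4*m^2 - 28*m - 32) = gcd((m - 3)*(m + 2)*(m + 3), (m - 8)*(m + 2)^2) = m + 2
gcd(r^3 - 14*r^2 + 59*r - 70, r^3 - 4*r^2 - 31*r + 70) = r^2 - 9*r + 14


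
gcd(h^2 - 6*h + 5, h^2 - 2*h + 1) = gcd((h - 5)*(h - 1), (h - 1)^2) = h - 1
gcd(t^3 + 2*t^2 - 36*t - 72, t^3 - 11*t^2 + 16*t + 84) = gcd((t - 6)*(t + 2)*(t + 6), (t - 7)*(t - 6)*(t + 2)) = t^2 - 4*t - 12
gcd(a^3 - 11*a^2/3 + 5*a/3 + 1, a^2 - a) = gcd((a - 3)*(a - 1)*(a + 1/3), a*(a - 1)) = a - 1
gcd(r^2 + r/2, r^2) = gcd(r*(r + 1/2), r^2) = r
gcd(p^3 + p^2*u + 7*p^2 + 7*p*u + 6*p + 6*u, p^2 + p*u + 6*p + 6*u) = p^2 + p*u + 6*p + 6*u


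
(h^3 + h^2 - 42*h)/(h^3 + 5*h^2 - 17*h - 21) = h*(h - 6)/(h^2 - 2*h - 3)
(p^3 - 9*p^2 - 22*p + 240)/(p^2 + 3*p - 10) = (p^2 - 14*p + 48)/(p - 2)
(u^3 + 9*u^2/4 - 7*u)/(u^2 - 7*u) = (u^2 + 9*u/4 - 7)/(u - 7)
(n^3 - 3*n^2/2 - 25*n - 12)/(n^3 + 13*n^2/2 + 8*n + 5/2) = (n^2 - 2*n - 24)/(n^2 + 6*n + 5)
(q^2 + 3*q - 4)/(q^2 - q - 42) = (-q^2 - 3*q + 4)/(-q^2 + q + 42)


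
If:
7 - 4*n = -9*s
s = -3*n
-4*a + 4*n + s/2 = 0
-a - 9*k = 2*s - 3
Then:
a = 35/248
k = 1045/2232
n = 7/31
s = -21/31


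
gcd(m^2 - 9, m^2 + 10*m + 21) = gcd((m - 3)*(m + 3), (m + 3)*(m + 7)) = m + 3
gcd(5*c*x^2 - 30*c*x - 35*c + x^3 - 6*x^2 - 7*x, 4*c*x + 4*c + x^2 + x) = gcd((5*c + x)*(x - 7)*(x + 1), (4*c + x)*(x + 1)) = x + 1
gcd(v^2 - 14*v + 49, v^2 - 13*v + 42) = v - 7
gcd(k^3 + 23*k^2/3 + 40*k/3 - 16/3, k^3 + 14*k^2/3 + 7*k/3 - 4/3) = k^2 + 11*k/3 - 4/3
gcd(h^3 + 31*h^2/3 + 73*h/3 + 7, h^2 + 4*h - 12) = 1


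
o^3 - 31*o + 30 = (o - 5)*(o - 1)*(o + 6)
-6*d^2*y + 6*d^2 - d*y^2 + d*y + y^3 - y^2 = (-3*d + y)*(2*d + y)*(y - 1)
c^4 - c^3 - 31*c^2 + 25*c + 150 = (c - 5)*(c - 3)*(c + 2)*(c + 5)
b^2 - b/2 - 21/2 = (b - 7/2)*(b + 3)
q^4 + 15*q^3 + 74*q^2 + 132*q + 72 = (q + 1)*(q + 2)*(q + 6)^2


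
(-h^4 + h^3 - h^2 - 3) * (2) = -2*h^4 + 2*h^3 - 2*h^2 - 6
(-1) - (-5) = 4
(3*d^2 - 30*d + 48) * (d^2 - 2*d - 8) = 3*d^4 - 36*d^3 + 84*d^2 + 144*d - 384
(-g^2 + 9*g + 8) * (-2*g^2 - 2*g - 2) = 2*g^4 - 16*g^3 - 32*g^2 - 34*g - 16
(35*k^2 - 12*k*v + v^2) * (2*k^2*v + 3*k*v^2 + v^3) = 70*k^4*v + 81*k^3*v^2 + k^2*v^3 - 9*k*v^4 + v^5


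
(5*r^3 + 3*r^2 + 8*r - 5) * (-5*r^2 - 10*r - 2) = -25*r^5 - 65*r^4 - 80*r^3 - 61*r^2 + 34*r + 10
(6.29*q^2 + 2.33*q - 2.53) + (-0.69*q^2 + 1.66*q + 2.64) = 5.6*q^2 + 3.99*q + 0.11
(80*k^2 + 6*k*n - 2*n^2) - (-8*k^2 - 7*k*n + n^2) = 88*k^2 + 13*k*n - 3*n^2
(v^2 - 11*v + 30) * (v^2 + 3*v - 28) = v^4 - 8*v^3 - 31*v^2 + 398*v - 840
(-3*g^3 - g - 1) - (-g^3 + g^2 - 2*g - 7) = -2*g^3 - g^2 + g + 6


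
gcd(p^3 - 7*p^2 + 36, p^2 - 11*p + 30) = p - 6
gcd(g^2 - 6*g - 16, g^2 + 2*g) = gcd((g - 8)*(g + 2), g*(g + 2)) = g + 2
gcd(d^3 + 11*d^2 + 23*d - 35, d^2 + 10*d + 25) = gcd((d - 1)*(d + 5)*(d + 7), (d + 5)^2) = d + 5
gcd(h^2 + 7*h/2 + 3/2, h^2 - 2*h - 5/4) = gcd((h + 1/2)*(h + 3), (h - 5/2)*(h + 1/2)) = h + 1/2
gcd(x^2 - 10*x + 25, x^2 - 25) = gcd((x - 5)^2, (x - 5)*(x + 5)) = x - 5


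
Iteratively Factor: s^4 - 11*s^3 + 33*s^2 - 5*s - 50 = (s + 1)*(s^3 - 12*s^2 + 45*s - 50) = (s - 2)*(s + 1)*(s^2 - 10*s + 25) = (s - 5)*(s - 2)*(s + 1)*(s - 5)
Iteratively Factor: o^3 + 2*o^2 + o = (o + 1)*(o^2 + o) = o*(o + 1)*(o + 1)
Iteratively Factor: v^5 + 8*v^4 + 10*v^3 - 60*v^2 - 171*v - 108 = (v + 4)*(v^4 + 4*v^3 - 6*v^2 - 36*v - 27) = (v + 3)*(v + 4)*(v^3 + v^2 - 9*v - 9) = (v + 1)*(v + 3)*(v + 4)*(v^2 - 9) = (v - 3)*(v + 1)*(v + 3)*(v + 4)*(v + 3)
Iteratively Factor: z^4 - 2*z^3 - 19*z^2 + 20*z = (z - 1)*(z^3 - z^2 - 20*z) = (z - 5)*(z - 1)*(z^2 + 4*z) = (z - 5)*(z - 1)*(z + 4)*(z)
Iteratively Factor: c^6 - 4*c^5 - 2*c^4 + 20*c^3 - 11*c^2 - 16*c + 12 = (c - 1)*(c^5 - 3*c^4 - 5*c^3 + 15*c^2 + 4*c - 12) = (c - 3)*(c - 1)*(c^4 - 5*c^2 + 4) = (c - 3)*(c - 1)*(c + 2)*(c^3 - 2*c^2 - c + 2) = (c - 3)*(c - 1)^2*(c + 2)*(c^2 - c - 2) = (c - 3)*(c - 2)*(c - 1)^2*(c + 2)*(c + 1)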